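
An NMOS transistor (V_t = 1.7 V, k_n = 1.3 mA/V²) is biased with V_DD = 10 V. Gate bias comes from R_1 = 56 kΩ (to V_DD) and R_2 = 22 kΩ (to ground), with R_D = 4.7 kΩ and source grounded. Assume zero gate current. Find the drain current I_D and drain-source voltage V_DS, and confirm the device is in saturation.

I_D ≈ 0.82 mA, V_DS ≈ 6.2 V

V_G = V_DD·R_2/(R_1+R_2) = 10×22/78 = 2.82 V. With the source grounded, V_GS = V_G = 2.82 V.
Assume saturation: I_D = (k_n/2)(V_GS − V_t)² = (1.3/2)×(2.82 − 1.7)² = 0.65×1.12² = 0.816 mA.
V_DS = V_DD − I_D·R_D = 10 − 0.816×4.7 = 6.16 V.
Saturation requires V_DS ≥ V_GS − V_t = 1.12 V; 6.16 ≥ 1.12 ✓.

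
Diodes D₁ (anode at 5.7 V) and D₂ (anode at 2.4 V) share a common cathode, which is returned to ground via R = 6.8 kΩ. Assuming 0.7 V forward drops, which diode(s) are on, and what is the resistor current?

Only D₁ conducts; I_R ≈ 0.74 mA

Assume both conduct. Then node N would need to be at both 5.7−0.7 = 5 V and 2.4−0.7 = 1.7 V, which is impossible.
Assume only D₁ conducts: V_N = 5.7 − 0.7 = 5 V, so I_R = 5/6.8 = 0.735 mA.
Check D₂: its anode-to-cathode voltage is 2.4 − 5 = -2.6 V < 0.7 V, so it is off. The assumption is consistent.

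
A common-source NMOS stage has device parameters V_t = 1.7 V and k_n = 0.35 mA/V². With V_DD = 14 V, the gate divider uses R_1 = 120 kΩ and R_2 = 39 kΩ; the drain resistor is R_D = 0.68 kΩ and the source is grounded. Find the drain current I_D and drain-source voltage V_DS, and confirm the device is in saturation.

V_G = V_DD·R_2/(R_1+R_2) = 14×39/159 = 3.43 V. With the source grounded, V_GS = V_G = 3.43 V.
Assume saturation: I_D = (k_n/2)(V_GS − V_t)² = (0.35/2)×(3.43 − 1.7)² = 0.175×1.73² = 0.526 mA.
V_DS = V_DD − I_D·R_D = 14 − 0.526×0.68 = 13.6 V.
Saturation requires V_DS ≥ V_GS − V_t = 1.73 V; 13.6 ≥ 1.73 ✓.

I_D ≈ 0.53 mA, V_DS ≈ 14 V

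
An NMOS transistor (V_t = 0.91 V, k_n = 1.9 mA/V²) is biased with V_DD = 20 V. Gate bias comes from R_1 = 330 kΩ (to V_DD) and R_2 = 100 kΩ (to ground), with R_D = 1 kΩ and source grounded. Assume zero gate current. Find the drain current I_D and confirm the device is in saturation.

V_G = V_DD·R_2/(R_1+R_2) = 20×100/430 = 4.65 V. With the source grounded, V_GS = V_G = 4.65 V.
Assume saturation: I_D = (k_n/2)(V_GS − V_t)² = (1.9/2)×(4.65 − 0.91)² = 0.95×3.74² = 13.3 mA.
V_DS = V_DD − I_D·R_D = 20 − 13.3×1 = 6.7 V.
Saturation requires V_DS ≥ V_GS − V_t = 3.74 V; 6.7 ≥ 3.74 ✓.

I_D ≈ 13 mA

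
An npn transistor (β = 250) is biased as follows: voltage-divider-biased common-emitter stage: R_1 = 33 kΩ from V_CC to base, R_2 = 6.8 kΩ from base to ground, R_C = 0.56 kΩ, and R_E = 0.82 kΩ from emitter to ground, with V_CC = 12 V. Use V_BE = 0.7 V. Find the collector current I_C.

Thevenize the base divider: V_Th = V_CC·R_2/(R_1+R_2) = 12×6.8/39.8 = 2.05 V, R_Th = R_1‖R_2 = 5.64 kΩ.
Base-emitter loop: V_Th = I_B·R_Th + V_BE + (β+1)I_B·R_E, so I_B = (2.05 − 0.7) / (5.64 + 251×0.82) = 0.00639 mA.
I_C = β·I_B = 250×0.00639 = 1.6 mA, and I_E = (β+1)I_B = 1.6 mA.
V_CE = V_CC − I_C·R_C − I_E·R_E = 12 − 1.6×0.56 − 1.6×0.82 = 9.79 V.
V_CE = 9.79 V > 0.2 V confirms active-region operation.

I_C ≈ 1.6 mA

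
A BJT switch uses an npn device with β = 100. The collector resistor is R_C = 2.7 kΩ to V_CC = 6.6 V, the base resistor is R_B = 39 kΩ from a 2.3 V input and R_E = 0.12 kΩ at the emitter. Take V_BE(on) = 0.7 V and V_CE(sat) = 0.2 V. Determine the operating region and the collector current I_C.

Assume active: I_B = (2.3 − 0.7)/(39 + 101×0.12) = 0.0313 mA, I_C = β·I_B = 3.13 mA.
Then V_CE = 6.6 − 3.13×2.7 − 3.16×0.12 = -2.23 V < 0.2 V — the active assumption fails.
Re-solve with V_CE = 0.2 V. KCL at the emitter: V_E/R_E = (V_BB−0.7−V_E)/R_B + (V_CC−0.2−V_E)/R_C, giving V_E = 0.276 V.
I_C = (V_CC − 0.2 − V_E)/R_C = (6.4 − 0.276)/2.7 = 2.27 mA.
Check: I_B = (1.6 − 0.276)/39 = 0.0339 mA, and β·I_B = 3.39 mA > I_C, confirming saturation.

saturation; I_C ≈ 2.3 mA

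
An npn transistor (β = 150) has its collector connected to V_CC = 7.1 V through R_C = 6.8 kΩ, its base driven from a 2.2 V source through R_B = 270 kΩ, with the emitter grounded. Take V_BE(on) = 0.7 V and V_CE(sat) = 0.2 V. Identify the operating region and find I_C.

Assume active. Base-emitter loop: I_B = (V_BB − V_BE)/R_B = (2.2 − 0.7)/270 = 0.00556 mA.
I_C = β·I_B = 150×0.00556 = 0.833 mA.
V_CE = V_CC − I_C·R_C = 7.1 − 0.833×6.8 = 1.43 V > V_CE(sat), so the active-region assumption holds.

active; I_C ≈ 0.83 mA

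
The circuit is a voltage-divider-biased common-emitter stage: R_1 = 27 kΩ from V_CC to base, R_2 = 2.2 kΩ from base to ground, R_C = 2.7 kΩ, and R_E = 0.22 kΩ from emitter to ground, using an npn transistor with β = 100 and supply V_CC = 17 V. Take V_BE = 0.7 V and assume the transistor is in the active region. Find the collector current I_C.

Thevenize the base divider: V_Th = V_CC·R_2/(R_1+R_2) = 17×2.2/29.2 = 1.28 V, R_Th = R_1‖R_2 = 2.03 kΩ.
Base-emitter loop: V_Th = I_B·R_Th + V_BE + (β+1)I_B·R_E, so I_B = (1.28 − 0.7) / (2.03 + 101×0.22) = 0.0239 mA.
I_C = β·I_B = 100×0.0239 = 2.39 mA, and I_E = (β+1)I_B = 2.42 mA.
V_CE = V_CC − I_C·R_C − I_E·R_E = 17 − 2.39×2.7 − 2.42×0.22 = 10 V.
V_CE = 10 V > 0.2 V confirms active-region operation.

I_C ≈ 2.4 mA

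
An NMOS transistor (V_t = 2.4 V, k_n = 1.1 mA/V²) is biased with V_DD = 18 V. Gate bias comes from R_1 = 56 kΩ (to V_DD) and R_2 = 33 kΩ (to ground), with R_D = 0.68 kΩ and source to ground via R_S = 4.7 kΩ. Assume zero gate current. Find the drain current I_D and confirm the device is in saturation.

I_D ≈ 0.67 mA

V_G = V_DD·R_2/(R_1+R_2) = 18×33/89 = 6.67 V.
Assume saturation: I_D = (k_n/2)(V_GS − V_t)² with V_GS = V_G − I_D·R_S = 6.67 − 4.7·I_D.
Substituting gives 12.1·I_D² − 23.1·I_D + 10 = 0, with roots I_D = 0.674 or 1.23 mA.
The root I_D = 1.23 mA gives V_GS = 0.906 V ≤ V_t, so take I_D = 0.674 mA.
Then V_GS = 3.51 V and V_DS = V_DD − I_D(R_D+R_S) = 18 − 0.674×5.38 = 14.4 V.
Saturation requires V_DS ≥ V_GS − V_t = 1.11 V; 14.4 ≥ 1.11 ✓.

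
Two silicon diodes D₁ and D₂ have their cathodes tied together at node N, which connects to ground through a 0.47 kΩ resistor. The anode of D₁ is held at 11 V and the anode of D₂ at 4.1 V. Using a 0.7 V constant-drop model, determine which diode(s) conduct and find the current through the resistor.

Only D₁ conducts; I_R ≈ 22 mA

Assume both conduct. Then node N would need to be at both 11−0.7 = 10.3 V and 4.1−0.7 = 3.4 V, which is impossible.
Assume only D₁ conducts: V_N = 11 − 0.7 = 10.3 V, so I_R = 10.3/0.47 = 21.9 mA.
Check D₂: its anode-to-cathode voltage is 4.1 − 10.3 = -6.2 V < 0.7 V, so it is off. The assumption is consistent.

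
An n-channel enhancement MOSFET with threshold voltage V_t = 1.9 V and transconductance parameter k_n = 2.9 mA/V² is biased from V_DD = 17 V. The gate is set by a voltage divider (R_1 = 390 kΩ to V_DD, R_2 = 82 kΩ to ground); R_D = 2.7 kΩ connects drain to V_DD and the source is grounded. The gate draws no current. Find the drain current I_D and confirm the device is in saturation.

I_D ≈ 1.6 mA

V_G = V_DD·R_2/(R_1+R_2) = 17×82/472 = 2.95 V. With the source grounded, V_GS = V_G = 2.95 V.
Assume saturation: I_D = (k_n/2)(V_GS − V_t)² = (2.9/2)×(2.95 − 1.9)² = 1.45×1.05² = 1.61 mA.
V_DS = V_DD − I_D·R_D = 17 − 1.61×2.7 = 12.7 V.
Saturation requires V_DS ≥ V_GS − V_t = 1.05 V; 12.7 ≥ 1.05 ✓.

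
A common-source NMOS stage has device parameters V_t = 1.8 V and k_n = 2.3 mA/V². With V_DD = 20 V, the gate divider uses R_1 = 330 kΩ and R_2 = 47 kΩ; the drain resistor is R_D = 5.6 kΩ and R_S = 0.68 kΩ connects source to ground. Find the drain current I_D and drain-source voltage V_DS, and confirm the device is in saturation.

V_G = V_DD·R_2/(R_1+R_2) = 20×47/377 = 2.49 V.
Assume saturation: I_D = (k_n/2)(V_GS − V_t)² with V_GS = V_G − I_D·R_S = 2.49 − 0.68·I_D.
Substituting gives 0.532·I_D² − 2.08·I_D + 0.553 = 0, with roots I_D = 0.286 or 3.63 mA.
The root I_D = 3.63 mA gives V_GS = 0.0224 V ≤ V_t, so take I_D = 0.286 mA.
Then V_GS = 2.3 V and V_DS = V_DD − I_D(R_D+R_S) = 20 − 0.286×6.28 = 18.2 V.
Saturation requires V_DS ≥ V_GS − V_t = 0.499 V; 18.2 ≥ 0.499 ✓.

I_D ≈ 0.29 mA, V_DS ≈ 18 V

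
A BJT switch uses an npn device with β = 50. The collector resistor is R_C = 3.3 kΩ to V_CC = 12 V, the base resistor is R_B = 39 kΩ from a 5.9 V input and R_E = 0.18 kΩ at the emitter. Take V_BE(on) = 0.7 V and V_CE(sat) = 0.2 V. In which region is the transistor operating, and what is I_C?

saturation; I_C ≈ 3.4 mA

Assume active: I_B = (5.9 − 0.7)/(39 + 51×0.18) = 0.108 mA, I_C = β·I_B = 5.4 mA.
Then V_CE = 12 − 5.4×3.3 − 5.5×0.18 = -6.8 V < 0.2 V — the active assumption fails.
Re-solve with V_CE = 0.2 V. KCL at the emitter: V_E/R_E = (V_BB−0.7−V_E)/R_B + (V_CC−0.2−V_E)/R_C, giving V_E = 0.63 V.
I_C = (V_CC − 0.2 − V_E)/R_C = (11.8 − 0.63)/3.3 = 3.38 mA.
Check: I_B = (5.2 − 0.63)/39 = 0.117 mA, and β·I_B = 5.86 mA > I_C, confirming saturation.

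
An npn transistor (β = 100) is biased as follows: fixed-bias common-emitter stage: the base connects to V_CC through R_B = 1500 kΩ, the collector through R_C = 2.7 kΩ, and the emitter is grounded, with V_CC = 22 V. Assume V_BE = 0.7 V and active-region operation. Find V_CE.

V_CE ≈ 18 V

Base loop: V_CC = I_B·R_B + V_BE, so I_B = (22 − 0.7)/1500 kΩ = 0.0142 mA.
In the active region I_C = β·I_B = 100 × 0.0142 = 1.42 mA.
Collector loop: V_CE = V_CC − I_C·R_C = 22 − 1.42×2.7 = 18.2 V.
Since V_CE = 18.2 V > V_CE(sat) ≈ 0.2 V, the transistor is in the active region as assumed.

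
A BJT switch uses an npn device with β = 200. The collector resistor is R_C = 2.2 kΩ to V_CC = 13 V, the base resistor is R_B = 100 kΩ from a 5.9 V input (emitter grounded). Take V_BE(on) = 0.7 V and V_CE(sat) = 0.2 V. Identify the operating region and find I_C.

saturation; I_C ≈ 5.8 mA

Assume active: I_B = (5.9 − 0.7)/100 = 0.052 mA, giving I_C = β·I_B = 10.4 mA.
But then V_CE = 13 − 10.4×2.2 = -9.88 V < V_CE(sat) = 0.2 V — impossible in the active region.
So the transistor is saturated. With V_CE = 0.2 V, I_C = (V_CC − 0.2)/R_C = 12.8/2.2 = 5.82 mA.
Check: β·I_B = 10.4 mA > I_C = 5.82 mA, confirming saturation.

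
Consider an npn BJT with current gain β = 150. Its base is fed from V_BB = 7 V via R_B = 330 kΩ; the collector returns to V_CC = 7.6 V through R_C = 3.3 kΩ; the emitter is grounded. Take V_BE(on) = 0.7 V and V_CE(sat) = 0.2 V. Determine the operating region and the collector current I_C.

saturation; I_C ≈ 2.2 mA

Assume active: I_B = (7 − 0.7)/330 = 0.0191 mA, giving I_C = β·I_B = 2.86 mA.
But then V_CE = 7.6 − 2.86×3.3 = -1.85 V < V_CE(sat) = 0.2 V — impossible in the active region.
So the transistor is saturated. With V_CE = 0.2 V, I_C = (V_CC − 0.2)/R_C = 7.4/3.3 = 2.24 mA.
Check: β·I_B = 2.86 mA > I_C = 2.24 mA, confirming saturation.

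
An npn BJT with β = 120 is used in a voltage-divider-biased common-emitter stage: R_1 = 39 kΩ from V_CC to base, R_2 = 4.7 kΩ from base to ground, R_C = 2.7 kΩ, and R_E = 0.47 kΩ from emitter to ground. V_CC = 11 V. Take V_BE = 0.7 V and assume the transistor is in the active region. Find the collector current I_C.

I_C ≈ 0.95 mA

Thevenize the base divider: V_Th = V_CC·R_2/(R_1+R_2) = 11×4.7/43.7 = 1.18 V, R_Th = R_1‖R_2 = 4.19 kΩ.
Base-emitter loop: V_Th = I_B·R_Th + V_BE + (β+1)I_B·R_E, so I_B = (1.18 − 0.7) / (4.19 + 121×0.47) = 0.00791 mA.
I_C = β·I_B = 120×0.00791 = 0.949 mA, and I_E = (β+1)I_B = 0.957 mA.
V_CE = V_CC − I_C·R_C − I_E·R_E = 11 − 0.949×2.7 − 0.957×0.47 = 7.99 V.
V_CE = 7.99 V > 0.2 V confirms active-region operation.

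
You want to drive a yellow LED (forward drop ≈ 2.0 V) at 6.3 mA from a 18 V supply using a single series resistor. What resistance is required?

R ≈ 2.5 kΩ

The resistor drops V_S − V_D = 18 − 2.0 = 16 V at 6.3 mA.
R = 16 V / 6.3 mA = 2.54 kΩ.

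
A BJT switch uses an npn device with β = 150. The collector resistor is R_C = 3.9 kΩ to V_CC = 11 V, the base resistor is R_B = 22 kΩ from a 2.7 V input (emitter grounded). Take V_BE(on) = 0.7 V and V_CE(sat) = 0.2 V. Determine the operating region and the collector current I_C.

saturation; I_C ≈ 2.8 mA

Assume active: I_B = (2.7 − 0.7)/22 = 0.0909 mA, giving I_C = β·I_B = 13.6 mA.
But then V_CE = 11 − 13.6×3.9 = -42.2 V < V_CE(sat) = 0.2 V — impossible in the active region.
So the transistor is saturated. With V_CE = 0.2 V, I_C = (V_CC − 0.2)/R_C = 10.8/3.9 = 2.77 mA.
Check: β·I_B = 13.6 mA > I_C = 2.77 mA, confirming saturation.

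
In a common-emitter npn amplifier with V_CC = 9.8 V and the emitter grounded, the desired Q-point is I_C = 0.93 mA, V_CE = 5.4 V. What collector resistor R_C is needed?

R_C ≈ 4.7 kΩ

Collector loop: V_CC = I_C·R_C + V_CE.
R_C = (V_CC − V_CE)/I_C = (9.8 − 5.4)/0.93 = 4.73 kΩ.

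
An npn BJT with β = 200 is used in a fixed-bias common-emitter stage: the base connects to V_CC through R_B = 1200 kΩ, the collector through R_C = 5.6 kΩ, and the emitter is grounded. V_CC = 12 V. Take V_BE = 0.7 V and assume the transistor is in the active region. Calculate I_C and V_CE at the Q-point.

I_C ≈ 1.9 mA, V_CE ≈ 1.5 V

Base loop: V_CC = I_B·R_B + V_BE, so I_B = (12 − 0.7)/1200 kΩ = 0.00942 mA.
In the active region I_C = β·I_B = 200 × 0.00942 = 1.88 mA.
Collector loop: V_CE = V_CC − I_C·R_C = 12 − 1.88×5.6 = 1.45 V.
Since V_CE = 1.45 V > V_CE(sat) ≈ 0.2 V, the transistor is in the active region as assumed.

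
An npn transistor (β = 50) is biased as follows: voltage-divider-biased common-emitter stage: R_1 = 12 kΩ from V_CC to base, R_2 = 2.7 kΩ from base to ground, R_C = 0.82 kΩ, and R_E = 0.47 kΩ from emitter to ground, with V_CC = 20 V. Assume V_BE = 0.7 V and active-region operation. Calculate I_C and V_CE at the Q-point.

Thevenize the base divider: V_Th = V_CC·R_2/(R_1+R_2) = 20×2.7/14.7 = 3.67 V, R_Th = R_1‖R_2 = 2.2 kΩ.
Base-emitter loop: V_Th = I_B·R_Th + V_BE + (β+1)I_B·R_E, so I_B = (3.67 − 0.7) / (2.2 + 51×0.47) = 0.114 mA.
I_C = β·I_B = 50×0.114 = 5.68 mA, and I_E = (β+1)I_B = 5.79 mA.
V_CE = V_CC − I_C·R_C − I_E·R_E = 20 − 5.68×0.82 − 5.79×0.47 = 12.6 V.
V_CE = 12.6 V > 0.2 V confirms active-region operation.

I_C ≈ 5.7 mA, V_CE ≈ 13 V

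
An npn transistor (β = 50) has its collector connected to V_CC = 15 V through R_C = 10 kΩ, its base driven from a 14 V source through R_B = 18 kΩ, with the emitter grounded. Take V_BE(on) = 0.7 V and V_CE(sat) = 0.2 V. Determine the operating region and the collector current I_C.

Assume active: I_B = (14 − 0.7)/18 = 0.739 mA, giving I_C = β·I_B = 36.9 mA.
But then V_CE = 15 − 36.9×10 = -354 V < V_CE(sat) = 0.2 V — impossible in the active region.
So the transistor is saturated. With V_CE = 0.2 V, I_C = (V_CC − 0.2)/R_C = 14.8/10 = 1.48 mA.
Check: β·I_B = 36.9 mA > I_C = 1.48 mA, confirming saturation.

saturation; I_C ≈ 1.5 mA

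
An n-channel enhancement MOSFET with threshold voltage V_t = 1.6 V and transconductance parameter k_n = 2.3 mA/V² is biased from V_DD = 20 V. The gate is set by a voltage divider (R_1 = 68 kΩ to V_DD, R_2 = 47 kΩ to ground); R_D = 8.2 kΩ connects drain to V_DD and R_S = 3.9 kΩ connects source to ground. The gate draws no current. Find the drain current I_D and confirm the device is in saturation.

V_G = V_DD·R_2/(R_1+R_2) = 20×47/115 = 8.17 V.
Assume saturation: I_D = (k_n/2)(V_GS − V_t)² with V_GS = V_G − I_D·R_S = 8.17 − 3.9·I_D.
Substituting gives 17.5·I_D² − 60·I_D + 49.7 = 0, with roots I_D = 1.4 or 2.03 mA.
The root I_D = 2.03 mA gives V_GS = 0.273 V ≤ V_t, so take I_D = 1.4 mA.
Then V_GS = 2.7 V and V_DS = V_DD − I_D(R_D+R_S) = 20 − 1.4×12.1 = 3.03 V.
Saturation requires V_DS ≥ V_GS − V_t = 1.1 V; 3.03 ≥ 1.1 ✓.

I_D ≈ 1.4 mA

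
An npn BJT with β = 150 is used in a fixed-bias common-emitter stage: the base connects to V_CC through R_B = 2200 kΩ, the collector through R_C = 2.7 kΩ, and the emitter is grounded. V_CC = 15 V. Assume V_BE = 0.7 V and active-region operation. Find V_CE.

Base loop: V_CC = I_B·R_B + V_BE, so I_B = (15 − 0.7)/2200 kΩ = 0.0065 mA.
In the active region I_C = β·I_B = 150 × 0.0065 = 0.975 mA.
Collector loop: V_CE = V_CC − I_C·R_C = 15 − 0.975×2.7 = 12.4 V.
Since V_CE = 12.4 V > V_CE(sat) ≈ 0.2 V, the transistor is in the active region as assumed.

V_CE ≈ 12 V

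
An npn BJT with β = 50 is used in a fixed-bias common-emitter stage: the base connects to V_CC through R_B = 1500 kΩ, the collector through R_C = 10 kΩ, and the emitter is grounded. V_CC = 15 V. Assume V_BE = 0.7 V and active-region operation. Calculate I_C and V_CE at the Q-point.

I_C ≈ 0.48 mA, V_CE ≈ 10 V

Base loop: V_CC = I_B·R_B + V_BE, so I_B = (15 − 0.7)/1500 kΩ = 0.00953 mA.
In the active region I_C = β·I_B = 50 × 0.00953 = 0.477 mA.
Collector loop: V_CE = V_CC − I_C·R_C = 15 − 0.477×10 = 10.2 V.
Since V_CE = 10.2 V > V_CE(sat) ≈ 0.2 V, the transistor is in the active region as assumed.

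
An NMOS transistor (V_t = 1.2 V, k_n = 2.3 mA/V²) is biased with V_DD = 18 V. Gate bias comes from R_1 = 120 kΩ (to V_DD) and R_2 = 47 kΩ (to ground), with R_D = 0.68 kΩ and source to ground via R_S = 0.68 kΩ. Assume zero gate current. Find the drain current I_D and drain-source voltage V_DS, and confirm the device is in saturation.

V_G = V_DD·R_2/(R_1+R_2) = 18×47/167 = 5.07 V.
Assume saturation: I_D = (k_n/2)(V_GS − V_t)² with V_GS = V_G − I_D·R_S = 5.07 − 0.68·I_D.
Substituting gives 0.532·I_D² − 7.05·I_D + 17.2 = 0, with roots I_D = 3.22 or 10 mA.
The root I_D = 10 mA gives V_GS = -1.75 V ≤ V_t, so take I_D = 3.22 mA.
Then V_GS = 2.87 V and V_DS = V_DD − I_D(R_D+R_S) = 18 − 3.22×1.36 = 13.6 V.
Saturation requires V_DS ≥ V_GS − V_t = 1.67 V; 13.6 ≥ 1.67 ✓.

I_D ≈ 3.2 mA, V_DS ≈ 14 V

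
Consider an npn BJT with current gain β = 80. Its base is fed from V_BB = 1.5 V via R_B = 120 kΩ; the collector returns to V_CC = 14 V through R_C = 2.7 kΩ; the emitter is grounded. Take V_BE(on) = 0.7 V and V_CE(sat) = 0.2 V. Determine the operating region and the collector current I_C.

Assume active. Base-emitter loop: I_B = (V_BB − V_BE)/R_B = (1.5 − 0.7)/120 = 0.00667 mA.
I_C = β·I_B = 80×0.00667 = 0.533 mA.
V_CE = V_CC − I_C·R_C = 14 − 0.533×2.7 = 12.6 V > V_CE(sat), so the active-region assumption holds.

active; I_C ≈ 0.53 mA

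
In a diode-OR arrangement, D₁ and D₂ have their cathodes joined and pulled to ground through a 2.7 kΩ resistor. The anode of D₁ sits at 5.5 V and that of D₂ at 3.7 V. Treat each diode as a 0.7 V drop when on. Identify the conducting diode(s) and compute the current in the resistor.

Only D₁ conducts; I_R ≈ 1.8 mA

Assume both conduct. Then node N would need to be at both 5.5−0.7 = 4.8 V and 3.7−0.7 = 3 V, which is impossible.
Assume only D₁ conducts: V_N = 5.5 − 0.7 = 4.8 V, so I_R = 4.8/2.7 = 1.78 mA.
Check D₂: its anode-to-cathode voltage is 3.7 − 4.8 = -1.1 V < 0.7 V, so it is off. The assumption is consistent.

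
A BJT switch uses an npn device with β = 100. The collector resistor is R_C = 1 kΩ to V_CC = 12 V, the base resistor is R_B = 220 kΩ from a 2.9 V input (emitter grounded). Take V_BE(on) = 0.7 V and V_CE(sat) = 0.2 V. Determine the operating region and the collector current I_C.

active; I_C ≈ 1 mA

Assume active. Base-emitter loop: I_B = (V_BB − V_BE)/R_B = (2.9 − 0.7)/220 = 0.01 mA.
I_C = β·I_B = 100×0.01 = 1 mA.
V_CE = V_CC − I_C·R_C = 12 − 1×1 = 11 V > V_CE(sat), so the active-region assumption holds.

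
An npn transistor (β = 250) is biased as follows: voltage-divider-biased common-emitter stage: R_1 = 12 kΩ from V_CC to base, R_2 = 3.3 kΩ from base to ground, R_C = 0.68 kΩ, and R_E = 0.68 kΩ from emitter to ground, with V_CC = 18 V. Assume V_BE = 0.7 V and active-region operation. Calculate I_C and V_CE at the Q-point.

I_C ≈ 4.6 mA, V_CE ≈ 12 V

Thevenize the base divider: V_Th = V_CC·R_2/(R_1+R_2) = 18×3.3/15.3 = 3.88 V, R_Th = R_1‖R_2 = 2.59 kΩ.
Base-emitter loop: V_Th = I_B·R_Th + V_BE + (β+1)I_B·R_E, so I_B = (3.88 − 0.7) / (2.59 + 251×0.68) = 0.0184 mA.
I_C = β·I_B = 250×0.0184 = 4.59 mA, and I_E = (β+1)I_B = 4.61 mA.
V_CE = V_CC − I_C·R_C − I_E·R_E = 18 − 4.59×0.68 − 4.61×0.68 = 11.7 V.
V_CE = 11.7 V > 0.2 V confirms active-region operation.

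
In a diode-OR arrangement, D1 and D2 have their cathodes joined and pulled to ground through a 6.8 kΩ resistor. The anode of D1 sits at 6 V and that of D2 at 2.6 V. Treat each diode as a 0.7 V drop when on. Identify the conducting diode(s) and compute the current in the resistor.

Only D1 conducts; I_R ≈ 0.78 mA

Assume both conduct. Then node N would need to be at both 6−0.7 = 5.3 V and 2.6−0.7 = 1.9 V, which is impossible.
Assume only D1 conducts: V_N = 6 − 0.7 = 5.3 V, so I_R = 5.3/6.8 = 0.779 mA.
Check D2: its anode-to-cathode voltage is 2.6 − 5.3 = -2.7 V < 0.7 V, so it is off. The assumption is consistent.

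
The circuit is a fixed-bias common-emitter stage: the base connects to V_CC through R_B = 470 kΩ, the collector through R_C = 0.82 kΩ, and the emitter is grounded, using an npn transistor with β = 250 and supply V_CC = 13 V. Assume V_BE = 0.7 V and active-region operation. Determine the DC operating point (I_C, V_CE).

Base loop: V_CC = I_B·R_B + V_BE, so I_B = (13 − 0.7)/470 kΩ = 0.0262 mA.
In the active region I_C = β·I_B = 250 × 0.0262 = 6.54 mA.
Collector loop: V_CE = V_CC − I_C·R_C = 13 − 6.54×0.82 = 7.64 V.
Since V_CE = 7.64 V > V_CE(sat) ≈ 0.2 V, the transistor is in the active region as assumed.

I_C ≈ 6.5 mA, V_CE ≈ 7.6 V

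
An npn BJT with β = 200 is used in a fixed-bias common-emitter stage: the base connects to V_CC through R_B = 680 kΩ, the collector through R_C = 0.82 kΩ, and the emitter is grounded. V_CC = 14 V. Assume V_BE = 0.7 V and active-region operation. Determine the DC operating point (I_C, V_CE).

I_C ≈ 3.9 mA, V_CE ≈ 11 V

Base loop: V_CC = I_B·R_B + V_BE, so I_B = (14 − 0.7)/680 kΩ = 0.0196 mA.
In the active region I_C = β·I_B = 200 × 0.0196 = 3.91 mA.
Collector loop: V_CE = V_CC − I_C·R_C = 14 − 3.91×0.82 = 10.8 V.
Since V_CE = 10.8 V > V_CE(sat) ≈ 0.2 V, the transistor is in the active region as assumed.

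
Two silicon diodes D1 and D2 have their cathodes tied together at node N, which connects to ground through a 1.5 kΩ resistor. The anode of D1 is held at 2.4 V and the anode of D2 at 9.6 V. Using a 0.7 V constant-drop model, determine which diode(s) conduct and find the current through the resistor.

Only D2 conducts; I_R ≈ 5.9 mA

Assume both conduct. Then node N would need to be at both 2.4−0.7 = 1.7 V and 9.6−0.7 = 8.9 V, which is impossible.
Assume only D2 conducts: V_N = 9.6 − 0.7 = 8.9 V, so I_R = 8.9/1.5 = 5.93 mA.
Check D1: its anode-to-cathode voltage is 2.4 − 8.9 = -6.5 V < 0.7 V, so it is off. The assumption is consistent.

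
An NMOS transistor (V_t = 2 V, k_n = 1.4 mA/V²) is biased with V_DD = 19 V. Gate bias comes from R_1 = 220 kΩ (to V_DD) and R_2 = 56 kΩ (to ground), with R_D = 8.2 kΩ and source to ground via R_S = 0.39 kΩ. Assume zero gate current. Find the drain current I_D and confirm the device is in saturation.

I_D ≈ 1.3 mA

V_G = V_DD·R_2/(R_1+R_2) = 19×56/276 = 3.86 V.
Assume saturation: I_D = (k_n/2)(V_GS − V_t)² with V_GS = V_G − I_D·R_S = 3.86 − 0.39·I_D.
Substituting gives 0.106·I_D² − 2.01·I_D + 2.41 = 0, with roots I_D = 1.28 or 17.6 mA.
The root I_D = 17.6 mA gives V_GS = -3.02 V ≤ V_t, so take I_D = 1.28 mA.
Then V_GS = 3.35 V and V_DS = V_DD − I_D(R_D+R_S) = 19 − 1.28×8.59 = 7.97 V.
Saturation requires V_DS ≥ V_GS − V_t = 1.35 V; 7.97 ≥ 1.35 ✓.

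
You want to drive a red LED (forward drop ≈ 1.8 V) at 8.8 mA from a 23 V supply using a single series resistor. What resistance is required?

R ≈ 2.4 kΩ

The resistor drops V_S − V_D = 23 − 1.8 = 21.2 V at 8.8 mA.
R = 21.2 V / 8.8 mA = 2.41 kΩ.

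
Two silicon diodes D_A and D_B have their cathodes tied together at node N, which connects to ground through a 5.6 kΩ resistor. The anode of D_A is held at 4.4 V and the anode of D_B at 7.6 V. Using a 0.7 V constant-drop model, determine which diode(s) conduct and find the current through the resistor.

Only D_B conducts; I_R ≈ 1.2 mA

Assume both conduct. Then node N would need to be at both 4.4−0.7 = 3.7 V and 7.6−0.7 = 6.9 V, which is impossible.
Assume only D_B conducts: V_N = 7.6 − 0.7 = 6.9 V, so I_R = 6.9/5.6 = 1.23 mA.
Check D_A: its anode-to-cathode voltage is 4.4 − 6.9 = -2.5 V < 0.7 V, so it is off. The assumption is consistent.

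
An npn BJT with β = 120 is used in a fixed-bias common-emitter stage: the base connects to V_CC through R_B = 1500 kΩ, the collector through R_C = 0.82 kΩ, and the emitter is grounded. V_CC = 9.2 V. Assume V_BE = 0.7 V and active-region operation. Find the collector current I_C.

Base loop: V_CC = I_B·R_B + V_BE, so I_B = (9.2 − 0.7)/1500 kΩ = 0.00567 mA.
In the active region I_C = β·I_B = 120 × 0.00567 = 0.68 mA.
Collector loop: V_CE = V_CC − I_C·R_C = 9.2 − 0.68×0.82 = 8.64 V.
Since V_CE = 8.64 V > V_CE(sat) ≈ 0.2 V, the transistor is in the active region as assumed.

I_C ≈ 0.68 mA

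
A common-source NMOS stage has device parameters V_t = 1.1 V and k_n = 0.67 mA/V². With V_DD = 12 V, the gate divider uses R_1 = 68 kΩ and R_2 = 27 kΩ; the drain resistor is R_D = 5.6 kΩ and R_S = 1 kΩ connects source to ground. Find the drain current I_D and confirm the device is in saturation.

V_G = V_DD·R_2/(R_1+R_2) = 12×27/95 = 3.41 V.
Assume saturation: I_D = (k_n/2)(V_GS − V_t)² with V_GS = V_G − I_D·R_S = 3.41 − 1·I_D.
Substituting gives 0.335·I_D² − 2.55·I_D + 1.79 = 0, with roots I_D = 0.782 or 6.82 mA.
The root I_D = 6.82 mA gives V_GS = -3.41 V ≤ V_t, so take I_D = 0.782 mA.
Then V_GS = 2.63 V and V_DS = V_DD − I_D(R_D+R_S) = 12 − 0.782×6.6 = 6.84 V.
Saturation requires V_DS ≥ V_GS − V_t = 1.53 V; 6.84 ≥ 1.53 ✓.

I_D ≈ 0.78 mA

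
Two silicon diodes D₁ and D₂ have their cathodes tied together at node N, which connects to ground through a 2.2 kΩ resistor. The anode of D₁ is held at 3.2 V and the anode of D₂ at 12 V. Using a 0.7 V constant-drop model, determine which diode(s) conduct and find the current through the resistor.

Only D₂ conducts; I_R ≈ 5.1 mA

Assume both conduct. Then node N would need to be at both 3.2−0.7 = 2.5 V and 12−0.7 = 11.3 V, which is impossible.
Assume only D₂ conducts: V_N = 12 − 0.7 = 11.3 V, so I_R = 11.3/2.2 = 5.14 mA.
Check D₁: its anode-to-cathode voltage is 3.2 − 11.3 = -8.1 V < 0.7 V, so it is off. The assumption is consistent.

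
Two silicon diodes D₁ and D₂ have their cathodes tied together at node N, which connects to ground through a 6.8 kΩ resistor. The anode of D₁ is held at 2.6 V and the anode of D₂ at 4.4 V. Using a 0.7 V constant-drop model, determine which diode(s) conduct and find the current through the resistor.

Assume both conduct. Then node N would need to be at both 2.6−0.7 = 1.9 V and 4.4−0.7 = 3.7 V, which is impossible.
Assume only D₂ conducts: V_N = 4.4 − 0.7 = 3.7 V, so I_R = 3.7/6.8 = 0.544 mA.
Check D₁: its anode-to-cathode voltage is 2.6 − 3.7 = -1.1 V < 0.7 V, so it is off. The assumption is consistent.

Only D₂ conducts; I_R ≈ 0.54 mA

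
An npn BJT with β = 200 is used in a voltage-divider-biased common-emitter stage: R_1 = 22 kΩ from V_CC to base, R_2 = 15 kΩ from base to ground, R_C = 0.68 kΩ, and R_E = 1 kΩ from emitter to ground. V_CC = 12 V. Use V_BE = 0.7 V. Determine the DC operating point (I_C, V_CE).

Thevenize the base divider: V_Th = V_CC·R_2/(R_1+R_2) = 12×15/37 = 4.86 V, R_Th = R_1‖R_2 = 8.92 kΩ.
Base-emitter loop: V_Th = I_B·R_Th + V_BE + (β+1)I_B·R_E, so I_B = (4.86 − 0.7) / (8.92 + 201×1) = 0.0198 mA.
I_C = β·I_B = 200×0.0198 = 3.97 mA, and I_E = (β+1)I_B = 3.99 mA.
V_CE = V_CC − I_C·R_C − I_E·R_E = 12 − 3.97×0.68 − 3.99×1 = 5.31 V.
V_CE = 5.31 V > 0.2 V confirms active-region operation.

I_C ≈ 4 mA, V_CE ≈ 5.3 V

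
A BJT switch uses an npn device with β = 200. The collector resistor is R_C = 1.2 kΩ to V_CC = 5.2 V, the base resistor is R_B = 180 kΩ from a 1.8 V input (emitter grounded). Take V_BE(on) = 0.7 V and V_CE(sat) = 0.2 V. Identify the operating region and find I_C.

active; I_C ≈ 1.2 mA

Assume active. Base-emitter loop: I_B = (V_BB − V_BE)/R_B = (1.8 − 0.7)/180 = 0.00611 mA.
I_C = β·I_B = 200×0.00611 = 1.22 mA.
V_CE = V_CC − I_C·R_C = 5.2 − 1.22×1.2 = 3.73 V > V_CE(sat), so the active-region assumption holds.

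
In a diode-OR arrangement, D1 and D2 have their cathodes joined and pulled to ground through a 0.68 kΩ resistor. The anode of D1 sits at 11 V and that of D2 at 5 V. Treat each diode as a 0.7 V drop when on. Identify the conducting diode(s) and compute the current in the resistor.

Assume both conduct. Then node N would need to be at both 11−0.7 = 10.3 V and 5−0.7 = 4.3 V, which is impossible.
Assume only D1 conducts: V_N = 11 − 0.7 = 10.3 V, so I_R = 10.3/0.68 = 15.1 mA.
Check D2: its anode-to-cathode voltage is 5 − 10.3 = -5.3 V < 0.7 V, so it is off. The assumption is consistent.

Only D1 conducts; I_R ≈ 15 mA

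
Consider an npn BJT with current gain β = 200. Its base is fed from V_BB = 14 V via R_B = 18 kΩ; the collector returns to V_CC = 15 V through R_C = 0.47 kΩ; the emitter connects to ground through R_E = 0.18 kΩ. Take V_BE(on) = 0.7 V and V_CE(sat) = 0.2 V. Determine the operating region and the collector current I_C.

Assume active: I_B = (14 − 0.7)/(18 + 201×0.18) = 0.245 mA, I_C = β·I_B = 49.1 mA.
Then V_CE = 15 − 49.1×0.47 − 49.3×0.18 = -17 V < 0.2 V — the active assumption fails.
Re-solve with V_CE = 0.2 V. KCL at the emitter: V_E/R_E = (V_BB−0.7−V_E)/R_B + (V_CC−0.2−V_E)/R_C, giving V_E = 4.16 V.
I_C = (V_CC − 0.2 − V_E)/R_C = (14.8 − 4.16)/0.47 = 22.6 mA.
Check: I_B = (13.3 − 4.16)/18 = 0.508 mA, and β·I_B = 102 mA > I_C, confirming saturation.

saturation; I_C ≈ 23 mA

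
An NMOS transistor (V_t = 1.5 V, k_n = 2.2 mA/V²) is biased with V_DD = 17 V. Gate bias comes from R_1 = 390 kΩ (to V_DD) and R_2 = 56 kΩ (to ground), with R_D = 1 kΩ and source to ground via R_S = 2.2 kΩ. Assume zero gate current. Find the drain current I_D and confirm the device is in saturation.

I_D ≈ 0.13 mA

V_G = V_DD·R_2/(R_1+R_2) = 17×56/446 = 2.13 V.
Assume saturation: I_D = (k_n/2)(V_GS − V_t)² with V_GS = V_G − I_D·R_S = 2.13 − 2.2·I_D.
Substituting gives 5.32·I_D² − 4.07·I_D + 0.443 = 0, with roots I_D = 0.131 or 0.633 mA.
The root I_D = 0.633 mA gives V_GS = 0.741 V ≤ V_t, so take I_D = 0.131 mA.
Then V_GS = 1.85 V and V_DS = V_DD − I_D(R_D+R_S) = 17 − 0.131×3.2 = 16.6 V.
Saturation requires V_DS ≥ V_GS − V_t = 0.346 V; 16.6 ≥ 0.346 ✓.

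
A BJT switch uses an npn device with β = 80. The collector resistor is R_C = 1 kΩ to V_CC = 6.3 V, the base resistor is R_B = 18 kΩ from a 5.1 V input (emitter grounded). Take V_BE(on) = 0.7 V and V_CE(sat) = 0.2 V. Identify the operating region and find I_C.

Assume active: I_B = (5.1 − 0.7)/18 = 0.244 mA, giving I_C = β·I_B = 19.6 mA.
But then V_CE = 6.3 − 19.6×1 = -13.3 V < V_CE(sat) = 0.2 V — impossible in the active region.
So the transistor is saturated. With V_CE = 0.2 V, I_C = (V_CC − 0.2)/R_C = 6.1/1 = 6.1 mA.
Check: β·I_B = 19.6 mA > I_C = 6.1 mA, confirming saturation.

saturation; I_C ≈ 6.1 mA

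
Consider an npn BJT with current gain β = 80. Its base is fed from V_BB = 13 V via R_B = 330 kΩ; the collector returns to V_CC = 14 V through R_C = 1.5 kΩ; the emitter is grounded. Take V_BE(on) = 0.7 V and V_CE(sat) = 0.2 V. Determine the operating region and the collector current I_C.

Assume active. Base-emitter loop: I_B = (V_BB − V_BE)/R_B = (13 − 0.7)/330 = 0.0373 mA.
I_C = β·I_B = 80×0.0373 = 2.98 mA.
V_CE = V_CC − I_C·R_C = 14 − 2.98×1.5 = 9.53 V > V_CE(sat), so the active-region assumption holds.

active; I_C ≈ 3 mA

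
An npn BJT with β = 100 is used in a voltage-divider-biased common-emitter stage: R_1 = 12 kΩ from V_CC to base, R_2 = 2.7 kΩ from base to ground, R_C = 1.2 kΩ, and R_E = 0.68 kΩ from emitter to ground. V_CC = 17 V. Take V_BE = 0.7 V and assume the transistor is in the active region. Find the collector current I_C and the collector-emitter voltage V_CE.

I_C ≈ 3.4 mA, V_CE ≈ 11 V

Thevenize the base divider: V_Th = V_CC·R_2/(R_1+R_2) = 17×2.7/14.7 = 3.12 V, R_Th = R_1‖R_2 = 2.2 kΩ.
Base-emitter loop: V_Th = I_B·R_Th + V_BE + (β+1)I_B·R_E, so I_B = (3.12 − 0.7) / (2.2 + 101×0.68) = 0.0342 mA.
I_C = β·I_B = 100×0.0342 = 3.42 mA, and I_E = (β+1)I_B = 3.45 mA.
V_CE = V_CC − I_C·R_C − I_E·R_E = 17 − 3.42×1.2 − 3.45×0.68 = 10.6 V.
V_CE = 10.6 V > 0.2 V confirms active-region operation.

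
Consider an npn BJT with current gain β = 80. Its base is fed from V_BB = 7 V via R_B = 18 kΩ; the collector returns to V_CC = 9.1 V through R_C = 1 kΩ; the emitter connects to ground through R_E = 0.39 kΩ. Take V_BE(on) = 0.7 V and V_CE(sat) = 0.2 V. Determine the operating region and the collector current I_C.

saturation; I_C ≈ 6.3 mA

Assume active: I_B = (7 − 0.7)/(18 + 81×0.39) = 0.127 mA, I_C = β·I_B = 10.2 mA.
Then V_CE = 9.1 − 10.2×1 − 10.3×0.39 = -5.08 V < 0.2 V — the active assumption fails.
Re-solve with V_CE = 0.2 V. KCL at the emitter: V_E/R_E = (V_BB−0.7−V_E)/R_B + (V_CC−0.2−V_E)/R_C, giving V_E = 2.56 V.
I_C = (V_CC − 0.2 − V_E)/R_C = (8.9 − 2.56)/1 = 6.34 mA.
Check: I_B = (6.3 − 2.56)/18 = 0.208 mA, and β·I_B = 16.6 mA > I_C, confirming saturation.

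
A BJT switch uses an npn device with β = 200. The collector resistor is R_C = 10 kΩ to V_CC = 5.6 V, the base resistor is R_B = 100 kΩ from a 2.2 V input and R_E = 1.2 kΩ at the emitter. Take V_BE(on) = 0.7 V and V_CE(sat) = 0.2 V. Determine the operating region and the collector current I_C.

saturation; I_C ≈ 0.48 mA

Assume active: I_B = (2.2 − 0.7)/(100 + 201×1.2) = 0.0044 mA, I_C = β·I_B = 0.879 mA.
Then V_CE = 5.6 − 0.879×10 − 0.884×1.2 = -4.25 V < 0.2 V — the active assumption fails.
Re-solve with V_CE = 0.2 V. KCL at the emitter: V_E/R_E = (V_BB−0.7−V_E)/R_B + (V_CC−0.2−V_E)/R_C, giving V_E = 0.588 V.
I_C = (V_CC − 0.2 − V_E)/R_C = (5.4 − 0.588)/10 = 0.481 mA.
Check: I_B = (1.5 − 0.588)/100 = 0.00912 mA, and β·I_B = 1.82 mA > I_C, confirming saturation.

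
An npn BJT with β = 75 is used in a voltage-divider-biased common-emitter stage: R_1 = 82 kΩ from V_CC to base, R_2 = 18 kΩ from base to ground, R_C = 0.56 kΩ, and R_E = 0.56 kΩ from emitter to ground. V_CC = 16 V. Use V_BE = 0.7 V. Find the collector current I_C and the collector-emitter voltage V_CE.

Thevenize the base divider: V_Th = V_CC·R_2/(R_1+R_2) = 16×18/100 = 2.88 V, R_Th = R_1‖R_2 = 14.8 kΩ.
Base-emitter loop: V_Th = I_B·R_Th + V_BE + (β+1)I_B·R_E, so I_B = (2.88 − 0.7) / (14.8 + 76×0.56) = 0.038 mA.
I_C = β·I_B = 75×0.038 = 2.85 mA, and I_E = (β+1)I_B = 2.89 mA.
V_CE = V_CC − I_C·R_C − I_E·R_E = 16 − 2.85×0.56 − 2.89×0.56 = 12.8 V.
V_CE = 12.8 V > 0.2 V confirms active-region operation.

I_C ≈ 2.9 mA, V_CE ≈ 13 V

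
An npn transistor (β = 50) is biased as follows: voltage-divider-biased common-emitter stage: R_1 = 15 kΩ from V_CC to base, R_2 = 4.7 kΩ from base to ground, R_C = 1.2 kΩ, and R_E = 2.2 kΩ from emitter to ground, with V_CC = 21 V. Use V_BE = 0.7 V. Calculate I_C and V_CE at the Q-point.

Thevenize the base divider: V_Th = V_CC·R_2/(R_1+R_2) = 21×4.7/19.7 = 5.01 V, R_Th = R_1‖R_2 = 3.58 kΩ.
Base-emitter loop: V_Th = I_B·R_Th + V_BE + (β+1)I_B·R_E, so I_B = (5.01 − 0.7) / (3.58 + 51×2.2) = 0.0372 mA.
I_C = β·I_B = 50×0.0372 = 1.86 mA, and I_E = (β+1)I_B = 1.9 mA.
V_CE = V_CC − I_C·R_C − I_E·R_E = 21 − 1.86×1.2 − 1.9×2.2 = 14.6 V.
V_CE = 14.6 V > 0.2 V confirms active-region operation.

I_C ≈ 1.9 mA, V_CE ≈ 15 V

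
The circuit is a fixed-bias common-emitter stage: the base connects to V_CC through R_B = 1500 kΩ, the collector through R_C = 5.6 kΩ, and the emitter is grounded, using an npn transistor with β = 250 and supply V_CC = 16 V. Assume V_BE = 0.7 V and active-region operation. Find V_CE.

Base loop: V_CC = I_B·R_B + V_BE, so I_B = (16 − 0.7)/1500 kΩ = 0.0102 mA.
In the active region I_C = β·I_B = 250 × 0.0102 = 2.55 mA.
Collector loop: V_CE = V_CC − I_C·R_C = 16 − 2.55×5.6 = 1.72 V.
Since V_CE = 1.72 V > V_CE(sat) ≈ 0.2 V, the transistor is in the active region as assumed.

V_CE ≈ 1.7 V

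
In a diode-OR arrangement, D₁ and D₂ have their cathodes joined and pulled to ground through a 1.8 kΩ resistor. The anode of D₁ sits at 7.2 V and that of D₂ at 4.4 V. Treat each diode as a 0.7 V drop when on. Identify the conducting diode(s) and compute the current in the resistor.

Assume both conduct. Then node N would need to be at both 7.2−0.7 = 6.5 V and 4.4−0.7 = 3.7 V, which is impossible.
Assume only D₁ conducts: V_N = 7.2 − 0.7 = 6.5 V, so I_R = 6.5/1.8 = 3.61 mA.
Check D₂: its anode-to-cathode voltage is 4.4 − 6.5 = -2.1 V < 0.7 V, so it is off. The assumption is consistent.

Only D₁ conducts; I_R ≈ 3.6 mA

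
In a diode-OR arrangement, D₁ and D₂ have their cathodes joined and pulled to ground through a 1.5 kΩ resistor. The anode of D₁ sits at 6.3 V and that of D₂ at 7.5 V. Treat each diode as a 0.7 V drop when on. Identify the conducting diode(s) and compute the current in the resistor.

Only D₂ conducts; I_R ≈ 4.5 mA

Assume both conduct. Then node N would need to be at both 6.3−0.7 = 5.6 V and 7.5−0.7 = 6.8 V, which is impossible.
Assume only D₂ conducts: V_N = 7.5 − 0.7 = 6.8 V, so I_R = 6.8/1.5 = 4.53 mA.
Check D₁: its anode-to-cathode voltage is 6.3 − 6.8 = -0.5 V < 0.7 V, so it is off. The assumption is consistent.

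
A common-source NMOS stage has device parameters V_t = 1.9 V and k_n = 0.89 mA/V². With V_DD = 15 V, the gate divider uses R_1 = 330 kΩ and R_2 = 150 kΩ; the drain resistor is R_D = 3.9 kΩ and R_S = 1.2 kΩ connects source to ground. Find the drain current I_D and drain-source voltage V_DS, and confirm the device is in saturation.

V_G = V_DD·R_2/(R_1+R_2) = 15×150/480 = 4.69 V.
Assume saturation: I_D = (k_n/2)(V_GS − V_t)² with V_GS = V_G − I_D·R_S = 4.69 − 1.2·I_D.
Substituting gives 0.641·I_D² − 3.98·I_D + 3.46 = 0, with roots I_D = 1.05 or 5.16 mA.
The root I_D = 5.16 mA gives V_GS = -1.51 V ≤ V_t, so take I_D = 1.05 mA.
Then V_GS = 3.43 V and V_DS = V_DD − I_D(R_D+R_S) = 15 − 1.05×5.1 = 9.67 V.
Saturation requires V_DS ≥ V_GS − V_t = 1.53 V; 9.67 ≥ 1.53 ✓.

I_D ≈ 1 mA, V_DS ≈ 9.7 V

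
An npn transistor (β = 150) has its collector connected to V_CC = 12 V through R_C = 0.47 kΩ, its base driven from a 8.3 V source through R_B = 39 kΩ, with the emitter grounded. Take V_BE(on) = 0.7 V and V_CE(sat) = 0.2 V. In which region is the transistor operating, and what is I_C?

Assume active: I_B = (8.3 − 0.7)/39 = 0.195 mA, giving I_C = β·I_B = 29.2 mA.
But then V_CE = 12 − 29.2×0.47 = -1.74 V < V_CE(sat) = 0.2 V — impossible in the active region.
So the transistor is saturated. With V_CE = 0.2 V, I_C = (V_CC − 0.2)/R_C = 11.8/0.47 = 25.1 mA.
Check: β·I_B = 29.2 mA > I_C = 25.1 mA, confirming saturation.

saturation; I_C ≈ 25 mA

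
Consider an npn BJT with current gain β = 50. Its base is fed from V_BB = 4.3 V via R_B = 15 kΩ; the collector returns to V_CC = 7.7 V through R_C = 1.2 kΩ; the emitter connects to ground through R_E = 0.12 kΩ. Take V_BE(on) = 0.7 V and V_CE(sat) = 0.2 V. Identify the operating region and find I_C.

saturation; I_C ≈ 5.7 mA

Assume active: I_B = (4.3 − 0.7)/(15 + 51×0.12) = 0.17 mA, I_C = β·I_B = 8.52 mA.
Then V_CE = 7.7 − 8.52×1.2 − 8.69×0.12 = -3.57 V < 0.2 V — the active assumption fails.
Re-solve with V_CE = 0.2 V. KCL at the emitter: V_E/R_E = (V_BB−0.7−V_E)/R_B + (V_CC−0.2−V_E)/R_C, giving V_E = 0.703 V.
I_C = (V_CC − 0.2 − V_E)/R_C = (7.5 − 0.703)/1.2 = 5.66 mA.
Check: I_B = (3.6 − 0.703)/15 = 0.193 mA, and β·I_B = 9.66 mA > I_C, confirming saturation.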